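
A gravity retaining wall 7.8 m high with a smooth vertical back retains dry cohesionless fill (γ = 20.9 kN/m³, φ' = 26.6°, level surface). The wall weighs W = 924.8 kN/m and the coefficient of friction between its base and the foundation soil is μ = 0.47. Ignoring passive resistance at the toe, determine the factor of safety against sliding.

1.79

K_a = tan²(45° − 26.6°/2) = 0.3814.
P_a = ½K_aγH² = 0.5×0.3814×20.9×7.8² = 242.5 kN/m, acting at H/3 = 2.600 m above the base.
FS_sliding = μW / P_a = 0.47×924.8 / 242.5 = 1.792.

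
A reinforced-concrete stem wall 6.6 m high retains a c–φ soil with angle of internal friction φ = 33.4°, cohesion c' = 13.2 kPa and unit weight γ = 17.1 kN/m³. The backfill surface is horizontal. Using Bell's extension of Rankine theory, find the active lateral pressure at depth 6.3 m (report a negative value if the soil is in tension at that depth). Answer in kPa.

17.0 kPa

K_a = (1 − sin φ)/(1 + sin φ) = 0.2899.
σ_a = K_a γ z − 2c√K_a = 0.2899×17.1×6.3 − 2×13.2×0.5384 = 17.02 kPa.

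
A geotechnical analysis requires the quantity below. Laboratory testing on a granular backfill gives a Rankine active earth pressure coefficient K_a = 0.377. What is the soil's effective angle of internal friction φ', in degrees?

26.9°

K_a = tan²(45° − φ/2) ⇒ 45° − φ/2 = arctan(√0.377) = 31.55°.
φ = 2(45° − 31.55°) = 26.90°.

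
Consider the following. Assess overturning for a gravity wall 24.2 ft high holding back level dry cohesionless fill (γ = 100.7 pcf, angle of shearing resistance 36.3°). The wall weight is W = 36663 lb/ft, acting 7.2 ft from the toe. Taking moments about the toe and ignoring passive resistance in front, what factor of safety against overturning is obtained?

K_a = tan²(45° − 36.3°/2) = 0.2563.
P_a = ½K_aγH² = 0.5×0.2563×100.7×24.2² = 7557 lb/ft, acting at H/3 = 8.067 ft above the base.
Overturning moment M_o = P_a × H/3 = 7557 × 8.067 = 60960.
Resisting moment M_r = W × 7.2 = 36663 × 7.2 = 264000.
FS_overturning = M_r/M_o = 264000/60960 = 4.330.

4.33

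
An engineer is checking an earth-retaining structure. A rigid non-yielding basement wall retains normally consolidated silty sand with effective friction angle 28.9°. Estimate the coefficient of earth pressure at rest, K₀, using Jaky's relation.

0.517

K₀ = 1 − sin φ' = 1 − sin 28.9° = 0.5167.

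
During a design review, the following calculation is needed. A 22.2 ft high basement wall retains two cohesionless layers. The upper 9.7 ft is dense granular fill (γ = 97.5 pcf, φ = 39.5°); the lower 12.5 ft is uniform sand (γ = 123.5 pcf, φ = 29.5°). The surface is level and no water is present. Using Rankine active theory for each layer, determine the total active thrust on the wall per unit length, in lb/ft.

8320 lb/ft

K_a1 = tan²(45°−39.5°/2) = 0.2224; K_a2 = tan²(45°−29.5°/2) = 0.3401.
Layer 1: σ at base = K_a1 γ₁ h₁ = 210.4 psf; P₁ = ½×210.4×9.7 = 1020.
Layer 2: σ_v at top = γ₁h₁ = 945.7; σ_h top = K_a2×945.7 = 321.7; σ_h base = K_a2×(945.7+123.5×12.5) = 846.7.
P₂ = ½(321.7+846.7)×12.5 = 7302. Total P_a = 1020+7302 = 8322 lb/ft.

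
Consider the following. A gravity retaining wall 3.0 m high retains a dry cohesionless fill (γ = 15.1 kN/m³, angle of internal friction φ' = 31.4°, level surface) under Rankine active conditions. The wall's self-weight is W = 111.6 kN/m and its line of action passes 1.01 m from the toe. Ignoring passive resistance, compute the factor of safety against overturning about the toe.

5.27

K_a = tan²(45° − 31.4°/2) = 0.3149.
P_a = ½K_aγH² = 0.5×0.3149×15.1×3.0² = 21.40 kN/m, acting at H/3 = 1.000 m above the base.
Overturning moment M_o = P_a × H/3 = 21.40 × 1.000 = 21.40.
Resisting moment M_r = W × 1.01 = 111.6 × 1.01 = 112.7.
FS_overturning = M_r/M_o = 112.7/21.40 = 5.267.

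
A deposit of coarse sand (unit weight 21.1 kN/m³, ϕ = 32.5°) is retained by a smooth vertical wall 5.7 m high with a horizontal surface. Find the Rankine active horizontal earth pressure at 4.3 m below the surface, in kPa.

K_a = (1 − sin φ)/(1 + sin φ) = 0.3010.
σ_h = K_a γ z = 0.3010 × 21.1 × 4.3 = 27.31 kPa.

27.3 kPa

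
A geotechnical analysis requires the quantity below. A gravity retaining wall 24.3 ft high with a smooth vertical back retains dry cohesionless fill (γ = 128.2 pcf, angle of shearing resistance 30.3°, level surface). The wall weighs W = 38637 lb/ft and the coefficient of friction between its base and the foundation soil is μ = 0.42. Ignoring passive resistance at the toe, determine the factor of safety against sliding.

K_a = tan²(45° − 30.3°/2) = 0.3293.
P_a = ½K_aγH² = 0.5×0.3293×128.2×24.3² = 12460 lb/ft, acting at H/3 = 8.100 ft above the base.
FS_sliding = μW / P_a = 0.42×38637 / 12460 = 1.302.

1.30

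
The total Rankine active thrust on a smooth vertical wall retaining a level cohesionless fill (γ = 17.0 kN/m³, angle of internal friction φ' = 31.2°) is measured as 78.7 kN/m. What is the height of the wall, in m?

K_a = 0.3175. P_a = ½ K_a γ H² ⇒ H = √(2P_a/(K_a γ)).
H = √(2×78.7/(0.3175×17.0)) = 5.400 m.

5.40 m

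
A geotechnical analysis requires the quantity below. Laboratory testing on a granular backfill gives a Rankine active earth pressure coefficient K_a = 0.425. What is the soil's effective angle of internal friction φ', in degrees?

K_a = tan²(45° − φ/2) ⇒ 45° − φ/2 = arctan(√0.425) = 33.10°.
φ = 2(45° − 33.10°) = 23.80°.

23.8°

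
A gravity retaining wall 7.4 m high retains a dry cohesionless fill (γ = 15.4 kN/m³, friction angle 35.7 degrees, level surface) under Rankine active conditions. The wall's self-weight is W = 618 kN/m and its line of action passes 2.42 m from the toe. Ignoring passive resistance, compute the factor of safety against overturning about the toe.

K_a = tan²(45° − 35.7°/2) = 0.2630.
P_a = ½K_aγH² = 0.5×0.2630×15.4×7.4² = 110.9 kN/m, acting at H/3 = 2.467 m above the base.
Overturning moment M_o = P_a × H/3 = 110.9 × 2.467 = 273.5.
Resisting moment M_r = W × 2.42 = 618 × 2.42 = 1496.
FS_overturning = M_r/M_o = 1496/273.5 = 5.468.

5.47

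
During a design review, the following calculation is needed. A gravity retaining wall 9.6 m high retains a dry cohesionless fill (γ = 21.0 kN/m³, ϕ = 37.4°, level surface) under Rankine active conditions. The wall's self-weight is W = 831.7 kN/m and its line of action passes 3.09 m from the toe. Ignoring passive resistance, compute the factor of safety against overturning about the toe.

3.40

K_a = tan²(45° − 37.4°/2) = 0.2443.
P_a = ½K_aγH² = 0.5×0.2443×21.0×9.6² = 236.4 kN/m, acting at H/3 = 3.200 m above the base.
Overturning moment M_o = P_a × H/3 = 236.4 × 3.200 = 756.4.
Resisting moment M_r = W × 3.09 = 831.7 × 3.09 = 2570.
FS_overturning = M_r/M_o = 2570/756.4 = 3.398.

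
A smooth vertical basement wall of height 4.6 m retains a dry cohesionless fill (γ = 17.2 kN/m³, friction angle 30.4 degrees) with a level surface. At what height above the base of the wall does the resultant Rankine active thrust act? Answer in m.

1.53 m

K_a = 0.3280.
The pressure distribution is triangular, so the resultant acts at H/3 above the base = 4.6/3 = 1.533 m.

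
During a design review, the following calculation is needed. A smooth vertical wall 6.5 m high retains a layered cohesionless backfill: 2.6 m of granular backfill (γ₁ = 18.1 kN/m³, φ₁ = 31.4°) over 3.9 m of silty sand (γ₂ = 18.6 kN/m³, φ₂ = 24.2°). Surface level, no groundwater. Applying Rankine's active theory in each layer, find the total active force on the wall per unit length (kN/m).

K_a1 = tan²(45°−31.4°/2) = 0.3149; K_a2 = tan²(45°−24.2°/2) = 0.4185.
Layer 1: σ at base = K_a1 γ₁ h₁ = 14.82 kPa; P₁ = ½×14.82×2.6 = 19.27.
Layer 2: σ_v at top = γ₁h₁ = 47.06; σ_h top = K_a2×47.06 = 19.70; σ_h base = K_a2×(47.06+18.6×3.9) = 50.05.
P₂ = ½(19.70+50.05)×3.9 = 136.0. Total P_a = 19.27+136.0 = 155.3 kN/m.

155 kN/m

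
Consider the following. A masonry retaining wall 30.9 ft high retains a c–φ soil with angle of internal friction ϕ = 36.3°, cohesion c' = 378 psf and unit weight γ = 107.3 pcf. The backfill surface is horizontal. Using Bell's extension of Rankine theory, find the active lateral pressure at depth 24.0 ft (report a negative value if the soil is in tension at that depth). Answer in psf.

277 psf

K_a = (1 − sin φ)/(1 + sin φ) = 0.2563.
σ_a = K_a γ z − 2c√K_a = 0.2563×107.3×24.0 − 2×378×0.5062 = 277.2 psf.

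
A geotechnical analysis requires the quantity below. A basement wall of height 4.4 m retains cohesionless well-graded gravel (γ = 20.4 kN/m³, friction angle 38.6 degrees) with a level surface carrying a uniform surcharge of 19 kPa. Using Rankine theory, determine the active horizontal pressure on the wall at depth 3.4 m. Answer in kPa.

K_a = (1 − sin φ)/(1 + sin φ) = 0.2316.
σ_v = γz + q = 20.4 × 3.4 + 19 = 88.36 kPa.
σ_h = K_a σ_v = 0.2316 × 88.36 = 20.47 kPa.

20.5 kPa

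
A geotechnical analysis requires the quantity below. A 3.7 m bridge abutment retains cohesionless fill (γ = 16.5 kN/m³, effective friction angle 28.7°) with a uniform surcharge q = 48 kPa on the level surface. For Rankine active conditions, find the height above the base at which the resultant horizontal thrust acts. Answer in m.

K_a = 0.3511.
Triangular part P₁ = ½K_aγH² = 39.66 at H/3 = 1.233 m; rectangular part P₂ = K_a q H = 62.36 at H/2 = 1.850 m.
ȳ = (P₁·1.233 + P₂·1.850)/(P₁+P₂) = 1.610 m.

1.61 m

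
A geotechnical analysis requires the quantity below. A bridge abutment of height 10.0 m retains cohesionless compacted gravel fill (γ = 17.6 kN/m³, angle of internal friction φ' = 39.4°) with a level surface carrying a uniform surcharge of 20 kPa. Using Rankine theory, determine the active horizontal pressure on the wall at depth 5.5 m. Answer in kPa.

K_a = (1 − sin φ)/(1 + sin φ) = 0.2234.
σ_v = γz + q = 17.6 × 5.5 + 20 = 116.8 kPa.
σ_h = K_a σ_v = 0.2234 × 116.8 = 26.10 kPa.

26.1 kPa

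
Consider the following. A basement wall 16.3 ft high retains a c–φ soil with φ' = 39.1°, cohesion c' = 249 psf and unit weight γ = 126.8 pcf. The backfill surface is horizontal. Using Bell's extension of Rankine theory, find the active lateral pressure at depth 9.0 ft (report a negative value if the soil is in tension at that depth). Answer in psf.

K_a = (1 − sin φ)/(1 + sin φ) = 0.2265.
σ_a = K_a γ z − 2c√K_a = 0.2265×126.8×9.0 − 2×249×0.4759 = 21.46 psf.

21.5 psf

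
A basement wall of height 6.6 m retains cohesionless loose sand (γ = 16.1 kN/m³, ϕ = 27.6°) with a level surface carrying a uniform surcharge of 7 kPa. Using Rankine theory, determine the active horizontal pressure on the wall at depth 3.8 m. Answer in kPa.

25.0 kPa

K_a = (1 − sin φ)/(1 + sin φ) = 0.3668.
σ_v = γz + q = 16.1 × 3.8 + 7 = 68.18 kPa.
σ_h = K_a σ_v = 0.3668 × 68.18 = 25.01 kPa.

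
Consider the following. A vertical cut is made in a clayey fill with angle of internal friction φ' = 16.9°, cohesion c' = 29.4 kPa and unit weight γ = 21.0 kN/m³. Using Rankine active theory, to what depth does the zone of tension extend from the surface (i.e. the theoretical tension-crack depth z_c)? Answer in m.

K_a = tan²(45° − 16.9°/2) = 0.5495; √K_a = 0.7413.
The active pressure is zero where K_a γ z = 2c√K_a, so z_c = 2c/(γ√K_a) = 2×29.4/(21.0×0.7413) = 3.777 m.

3.78 m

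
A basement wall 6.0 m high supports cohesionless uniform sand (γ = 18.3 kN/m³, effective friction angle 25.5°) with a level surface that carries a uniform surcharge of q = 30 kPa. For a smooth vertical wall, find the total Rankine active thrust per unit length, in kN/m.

K_a = tan²(45° − φ/2) = 0.3981.
Soil triangle: ½ K_a γ H² = 0.5×0.3981×18.3×6.0² = 131.1 kN/m.
Surcharge rectangle: K_a q H = 0.3981×30×6.0 = 71.66 kN/m.
Total = 131.1 + 71.66 = 202.8 kN/m.

203 kN/m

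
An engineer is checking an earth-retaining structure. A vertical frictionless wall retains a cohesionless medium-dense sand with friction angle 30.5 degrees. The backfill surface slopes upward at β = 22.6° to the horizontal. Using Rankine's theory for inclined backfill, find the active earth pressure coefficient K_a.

0.435

K_a = cos β · (cos β − √(cos²β − cos²φ)) / (cos β + √(cos²β − cos²φ)).
cos β = 0.9232, cos φ = 0.8616, √(cos²β − cos²φ) = 0.3315.
K_a = 0.9232 × (0.9232 − 0.3315)/(0.9232 + 0.3315) = 0.4353.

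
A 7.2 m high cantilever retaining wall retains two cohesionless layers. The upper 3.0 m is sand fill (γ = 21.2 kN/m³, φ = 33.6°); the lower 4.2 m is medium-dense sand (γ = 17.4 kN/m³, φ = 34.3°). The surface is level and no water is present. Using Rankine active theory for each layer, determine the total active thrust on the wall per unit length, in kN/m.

145 kN/m

K_a1 = tan²(45°−33.6°/2) = 0.2875; K_a2 = tan²(45°−34.3°/2) = 0.2792.
Layer 1: σ at base = K_a1 γ₁ h₁ = 18.29 kPa; P₁ = ½×18.29×3.0 = 27.43.
Layer 2: σ_v at top = γ₁h₁ = 63.60; σ_h top = K_a2×63.60 = 17.75; σ_h base = K_a2×(63.60+17.4×4.2) = 38.16.
P₂ = ½(17.75+38.16)×4.2 = 117.4. Total P_a = 27.43+117.4 = 144.8 kN/m.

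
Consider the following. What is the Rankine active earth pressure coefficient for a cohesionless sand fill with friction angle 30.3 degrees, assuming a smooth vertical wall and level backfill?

0.329

K_a = tan²(45° − φ/2) = tan²(29.85°) = 0.3293.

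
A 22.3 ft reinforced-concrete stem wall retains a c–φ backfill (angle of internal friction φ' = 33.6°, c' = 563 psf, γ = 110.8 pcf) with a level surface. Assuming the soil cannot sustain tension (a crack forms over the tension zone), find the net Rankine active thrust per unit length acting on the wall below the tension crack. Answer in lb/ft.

K_a = 0.2875; √K_a = 0.5362.
Tension-crack depth z_c = 2c/(γ√K_a) = 2×563/(110.8×0.5362) = 18.95 ft.
σ_a at base = K_a γ H − 2c√K_a = 0.2875×110.8×22.3 − 2×563×0.5362 = 106.6 psf.
P_a = ½ × 106.6 × (H − z_c) = 0.5×106.6×3.347 = 178.4 lb/ft.

178 lb/ft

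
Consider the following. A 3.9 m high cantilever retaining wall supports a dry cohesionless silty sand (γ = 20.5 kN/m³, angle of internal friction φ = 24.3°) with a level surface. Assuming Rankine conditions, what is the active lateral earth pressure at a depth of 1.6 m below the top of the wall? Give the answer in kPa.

13.7 kPa

K_a = (1 − sin φ)/(1 + sin φ) = 0.4169.
σ_h = K_a γ z = 0.4169 × 20.5 × 1.6 = 13.67 kPa.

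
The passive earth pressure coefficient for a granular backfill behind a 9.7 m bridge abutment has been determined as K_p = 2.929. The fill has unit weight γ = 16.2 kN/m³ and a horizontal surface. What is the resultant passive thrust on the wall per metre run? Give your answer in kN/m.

2230 kN/m

P = ½ K_p γ H² = 0.5 × 2.929 × 16.2 × 9.7² = 2232 kN/m.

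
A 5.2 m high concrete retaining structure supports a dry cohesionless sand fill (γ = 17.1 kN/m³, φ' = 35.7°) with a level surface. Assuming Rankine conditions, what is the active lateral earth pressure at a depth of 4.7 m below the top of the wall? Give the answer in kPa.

21.1 kPa

K_a = (1 − sin φ)/(1 + sin φ) = 0.2630.
σ_h = K_a γ z = 0.2630 × 17.1 × 4.7 = 21.14 kPa.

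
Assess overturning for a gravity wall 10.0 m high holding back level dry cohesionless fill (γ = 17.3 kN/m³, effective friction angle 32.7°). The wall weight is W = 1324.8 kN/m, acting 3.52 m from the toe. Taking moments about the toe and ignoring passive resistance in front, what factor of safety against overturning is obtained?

K_a = tan²(45° − 32.7°/2) = 0.2985.
P_a = ½K_aγH² = 0.5×0.2985×17.3×10.0² = 258.2 kN/m, acting at H/3 = 3.333 m above the base.
Overturning moment M_o = P_a × H/3 = 258.2 × 3.333 = 860.7.
Resisting moment M_r = W × 3.52 = 1324.8 × 3.52 = 4663.
FS_overturning = M_r/M_o = 4663/860.7 = 5.418.

5.42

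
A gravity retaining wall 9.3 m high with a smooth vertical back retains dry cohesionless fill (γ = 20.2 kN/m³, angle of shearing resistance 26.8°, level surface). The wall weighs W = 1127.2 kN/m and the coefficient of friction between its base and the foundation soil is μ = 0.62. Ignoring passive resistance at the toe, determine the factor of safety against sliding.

K_a = tan²(45° − 26.8°/2) = 0.3785.
P_a = ½K_aγH² = 0.5×0.3785×20.2×9.3² = 330.6 kN/m, acting at H/3 = 3.100 m above the base.
FS_sliding = μW / P_a = 0.62×1127.2 / 330.6 = 2.114.

2.11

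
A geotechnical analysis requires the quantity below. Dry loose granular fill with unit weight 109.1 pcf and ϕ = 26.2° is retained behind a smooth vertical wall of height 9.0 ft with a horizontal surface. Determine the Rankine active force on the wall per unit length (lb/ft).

1710 lb/ft

K_a = tan²(45° − φ/2) = 0.3874.
P_a = ½ K_a γ H² = 0.5 × 0.3874 × 109.1 × 9.0² = 1712 lb/ft.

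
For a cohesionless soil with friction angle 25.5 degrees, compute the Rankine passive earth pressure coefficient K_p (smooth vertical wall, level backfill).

2.51

K_p = (1 + sin φ)/(1 − sin φ) = tan²(45° + 25.5°/2) = 2.512.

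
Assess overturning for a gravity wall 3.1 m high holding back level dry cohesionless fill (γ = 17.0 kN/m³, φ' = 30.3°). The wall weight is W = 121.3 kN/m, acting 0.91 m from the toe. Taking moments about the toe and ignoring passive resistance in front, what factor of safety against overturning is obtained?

K_a = tan²(45° − 30.3°/2) = 0.3293.
P_a = ½K_aγH² = 0.5×0.3293×17.0×3.1² = 26.90 kN/m, acting at H/3 = 1.033 m above the base.
Overturning moment M_o = P_a × H/3 = 26.90 × 1.033 = 27.80.
Resisting moment M_r = W × 0.91 = 121.3 × 0.91 = 110.4.
FS_overturning = M_r/M_o = 110.4/27.80 = 3.971.

3.97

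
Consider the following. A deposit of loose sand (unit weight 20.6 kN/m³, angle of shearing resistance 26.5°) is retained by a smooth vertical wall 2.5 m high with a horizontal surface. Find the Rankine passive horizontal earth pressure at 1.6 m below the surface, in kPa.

K_p = (1 + sin φ)/(1 − sin φ) = 2.611.
σ_h = K_p γ z = 2.611 × 20.6 × 1.6 = 86.07 kPa.

86.1 kPa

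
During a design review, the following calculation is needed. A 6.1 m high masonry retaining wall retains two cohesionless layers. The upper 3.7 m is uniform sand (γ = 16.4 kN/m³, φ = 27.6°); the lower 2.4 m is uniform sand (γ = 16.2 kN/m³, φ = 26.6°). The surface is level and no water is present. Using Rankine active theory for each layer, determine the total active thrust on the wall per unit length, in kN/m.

115 kN/m

K_a1 = tan²(45°−27.6°/2) = 0.3668; K_a2 = tan²(45°−26.6°/2) = 0.3814.
Layer 1: σ at base = K_a1 γ₁ h₁ = 22.26 kPa; P₁ = ½×22.26×3.7 = 41.17.
Layer 2: σ_v at top = γ₁h₁ = 60.68; σ_h top = K_a2×60.68 = 23.15; σ_h base = K_a2×(60.68+16.2×2.4) = 37.98.
P₂ = ½(23.15+37.98)×2.4 = 73.35. Total P_a = 41.17+73.35 = 114.5 kN/m.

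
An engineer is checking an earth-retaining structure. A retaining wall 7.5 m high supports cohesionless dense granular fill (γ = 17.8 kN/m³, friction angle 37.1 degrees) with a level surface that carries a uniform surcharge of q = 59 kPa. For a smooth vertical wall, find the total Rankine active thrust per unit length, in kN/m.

233 kN/m

K_a = tan²(45° − φ/2) = 0.2475.
Soil triangle: ½ K_a γ H² = 0.5×0.2475×17.8×7.5² = 123.9 kN/m.
Surcharge rectangle: K_a q H = 0.2475×59×7.5 = 109.5 kN/m.
Total = 123.9 + 109.5 = 233.4 kN/m.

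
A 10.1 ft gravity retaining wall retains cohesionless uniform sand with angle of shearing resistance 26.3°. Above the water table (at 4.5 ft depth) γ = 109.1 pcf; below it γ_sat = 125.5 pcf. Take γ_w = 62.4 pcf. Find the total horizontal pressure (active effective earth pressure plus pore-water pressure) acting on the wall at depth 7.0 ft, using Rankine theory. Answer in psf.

406 psf

K_a = (1 − sin φ)/(1 + sin φ) = 0.3859.
γ' = 125.5 − 62.4 = 63.10 pcf.
Effective vertical stress at 7.0 ft: σ'_v = 109.1×4.5 + 63.10×2.50 = 648.7 psf.
σ'_h = K_a σ'_v = 0.3859 × 648.7 = 250.4 psf; u = γ_w × 2.50 = 156.0 psf.
Total σ_h = 250.4 + 156.0 = 406.4 psf.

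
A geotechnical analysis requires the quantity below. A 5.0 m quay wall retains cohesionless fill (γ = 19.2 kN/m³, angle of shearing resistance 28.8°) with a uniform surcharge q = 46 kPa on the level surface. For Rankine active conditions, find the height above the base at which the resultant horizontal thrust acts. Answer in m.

K_a = 0.3498.
Triangular part P₁ = ½K_aγH² = 83.94 at H/3 = 1.667 m; rectangular part P₂ = K_a q H = 80.44 at H/2 = 2.500 m.
ȳ = (P₁·1.667 + P₂·2.500)/(P₁+P₂) = 2.074 m.

2.07 m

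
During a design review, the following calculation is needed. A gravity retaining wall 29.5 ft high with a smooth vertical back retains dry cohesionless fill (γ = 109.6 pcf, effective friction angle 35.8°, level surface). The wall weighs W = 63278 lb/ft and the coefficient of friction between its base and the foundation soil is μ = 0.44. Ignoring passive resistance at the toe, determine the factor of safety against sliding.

K_a = tan²(45° − 35.8°/2) = 0.2619.
P_a = ½K_aγH² = 0.5×0.2619×109.6×29.5² = 12490 lb/ft, acting at H/3 = 9.833 ft above the base.
FS_sliding = μW / P_a = 0.44×63278 / 12490 = 2.229.

2.23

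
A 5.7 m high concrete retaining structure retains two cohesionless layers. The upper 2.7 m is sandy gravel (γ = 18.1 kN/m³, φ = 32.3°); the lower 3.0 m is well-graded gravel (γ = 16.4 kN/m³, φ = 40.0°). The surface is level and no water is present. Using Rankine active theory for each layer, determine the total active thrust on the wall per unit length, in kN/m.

67.9 kN/m

K_a1 = tan²(45°−32.3°/2) = 0.3035; K_a2 = tan²(45°−40.0°/2) = 0.2174.
Layer 1: σ at base = K_a1 γ₁ h₁ = 14.83 kPa; P₁ = ½×14.83×2.7 = 20.02.
Layer 2: σ_v at top = γ₁h₁ = 48.87; σ_h top = K_a2×48.87 = 10.63; σ_h base = K_a2×(48.87+16.4×3.0) = 21.32.
P₂ = ½(10.63+21.32)×3.0 = 47.93. Total P_a = 20.02+47.93 = 67.95 kN/m.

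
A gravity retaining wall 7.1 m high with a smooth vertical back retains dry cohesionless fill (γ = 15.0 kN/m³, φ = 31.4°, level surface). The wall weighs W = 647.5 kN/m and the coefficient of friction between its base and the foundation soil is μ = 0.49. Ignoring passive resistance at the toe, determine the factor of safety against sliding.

2.66

K_a = tan²(45° − 31.4°/2) = 0.3149.
P_a = ½K_aγH² = 0.5×0.3149×15.0×7.1² = 119.1 kN/m, acting at H/3 = 2.367 m above the base.
FS_sliding = μW / P_a = 0.49×647.5 / 119.1 = 2.665.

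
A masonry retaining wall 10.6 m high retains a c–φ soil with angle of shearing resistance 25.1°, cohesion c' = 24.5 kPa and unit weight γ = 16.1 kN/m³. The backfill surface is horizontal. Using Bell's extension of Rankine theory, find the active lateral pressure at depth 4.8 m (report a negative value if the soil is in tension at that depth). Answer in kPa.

0.0878 kPa

K_a = (1 − sin φ)/(1 + sin φ) = 0.4043.
σ_a = K_a γ z − 2c√K_a = 0.4043×16.1×4.8 − 2×24.5×0.6358 = 0.08777 kPa.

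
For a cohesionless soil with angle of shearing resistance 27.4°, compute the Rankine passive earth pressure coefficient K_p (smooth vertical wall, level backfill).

K_p = (1 + sin φ)/(1 − sin φ) = tan²(45° + 27.4°/2) = 2.705.

2.71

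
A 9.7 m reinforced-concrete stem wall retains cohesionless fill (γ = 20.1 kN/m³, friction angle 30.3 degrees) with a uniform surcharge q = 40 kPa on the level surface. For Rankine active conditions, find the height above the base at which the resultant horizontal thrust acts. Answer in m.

3.70 m

K_a = 0.3293.
Triangular part P₁ = ½K_aγH² = 311.4 at H/3 = 3.233 m; rectangular part P₂ = K_a q H = 127.8 at H/2 = 4.850 m.
ȳ = (P₁·3.233 + P₂·4.850)/(P₁+P₂) = 3.704 m.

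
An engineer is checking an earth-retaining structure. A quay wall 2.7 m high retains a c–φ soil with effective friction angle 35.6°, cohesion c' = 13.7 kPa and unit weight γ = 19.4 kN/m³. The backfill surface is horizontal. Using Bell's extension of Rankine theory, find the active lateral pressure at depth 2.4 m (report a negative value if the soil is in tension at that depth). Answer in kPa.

-1.78 kPa

K_a = (1 − sin φ)/(1 + sin φ) = 0.2641.
σ_a = K_a γ z − 2c√K_a = 0.2641×19.4×2.4 − 2×13.7×0.5139 = -1.784 kPa.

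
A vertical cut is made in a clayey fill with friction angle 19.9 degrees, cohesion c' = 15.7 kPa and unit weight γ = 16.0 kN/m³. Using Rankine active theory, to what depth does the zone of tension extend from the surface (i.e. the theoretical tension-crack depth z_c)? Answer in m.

K_a = tan²(45° − 19.9°/2) = 0.4921; √K_a = 0.7015.
The active pressure is zero where K_a γ z = 2c√K_a, so z_c = 2c/(γ√K_a) = 2×15.7/(16.0×0.7015) = 2.798 m.

2.80 m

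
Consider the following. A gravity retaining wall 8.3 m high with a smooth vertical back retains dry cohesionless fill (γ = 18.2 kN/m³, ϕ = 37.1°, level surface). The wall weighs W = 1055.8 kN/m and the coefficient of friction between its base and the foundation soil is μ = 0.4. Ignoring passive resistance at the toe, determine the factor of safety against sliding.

K_a = tan²(45° − 37.1°/2) = 0.2475.
P_a = ½K_aγH² = 0.5×0.2475×18.2×8.3² = 155.2 kN/m, acting at H/3 = 2.767 m above the base.
FS_sliding = μW / P_a = 0.4×1055.8 / 155.2 = 2.722.

2.72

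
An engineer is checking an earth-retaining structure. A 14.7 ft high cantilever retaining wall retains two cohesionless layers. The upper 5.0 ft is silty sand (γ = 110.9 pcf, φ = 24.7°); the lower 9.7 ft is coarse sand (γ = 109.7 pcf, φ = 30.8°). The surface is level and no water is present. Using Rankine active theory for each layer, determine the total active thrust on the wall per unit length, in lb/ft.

K_a1 = tan²(45°−24.7°/2) = 0.4106; K_a2 = tan²(45°−30.8°/2) = 0.3227.
Layer 1: σ at base = K_a1 γ₁ h₁ = 227.7 psf; P₁ = ½×227.7×5.0 = 569.2.
Layer 2: σ_v at top = γ₁h₁ = 554.5; σ_h top = K_a2×554.5 = 178.9; σ_h base = K_a2×(554.5+109.7×9.7) = 522.3.
P₂ = ½(178.9+522.3)×9.7 = 3401. Total P_a = 569.2+3401 = 3970 lb/ft.

3970 lb/ft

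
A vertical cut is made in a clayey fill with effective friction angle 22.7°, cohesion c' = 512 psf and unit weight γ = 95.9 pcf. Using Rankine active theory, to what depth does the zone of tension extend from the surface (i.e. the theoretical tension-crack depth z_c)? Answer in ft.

K_a = tan²(45° − 22.7°/2) = 0.4431; √K_a = 0.6657.
The active pressure is zero where K_a γ z = 2c√K_a, so z_c = 2c/(γ√K_a) = 2×512/(95.9×0.6657) = 16.04 ft.

16.0 ft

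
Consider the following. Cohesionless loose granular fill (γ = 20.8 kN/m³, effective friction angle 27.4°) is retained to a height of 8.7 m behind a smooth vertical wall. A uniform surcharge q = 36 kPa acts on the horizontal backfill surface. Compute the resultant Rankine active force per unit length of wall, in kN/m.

K_a = tan²(45° − φ/2) = 0.3697.
Soil triangle: ½ K_a γ H² = 0.5×0.3697×20.8×8.7² = 291.0 kN/m.
Surcharge rectangle: K_a q H = 0.3697×36×8.7 = 115.8 kN/m.
Total = 291.0 + 115.8 = 406.8 kN/m.

407 kN/m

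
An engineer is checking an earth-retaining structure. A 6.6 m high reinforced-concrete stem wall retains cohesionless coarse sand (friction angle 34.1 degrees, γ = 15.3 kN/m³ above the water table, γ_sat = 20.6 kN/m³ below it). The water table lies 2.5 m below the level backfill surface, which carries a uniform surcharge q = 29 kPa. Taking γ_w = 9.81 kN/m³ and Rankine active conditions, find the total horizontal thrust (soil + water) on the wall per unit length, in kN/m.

K_a = tan²(45° − φ/2) = 0.2815.
γ' = 20.6 − 9.81 = 10.79 kN/m³. h₂ = H − d_w = 4.1 m.
σ'_h: at surface K_a·q = 8.164; at WT K_a(q+γd_w) = 18.93; at base K_a(q+γd_w+γ'h₂) = 31.39 kPa.
P₁ = ½(8.164+18.93)×2.5 = 33.87; P₂ = ½(18.93+31.39)×4.1 = 103.2; P_w = ½γ_w h₂² = 82.45.
Total = 33.87+103.2+82.45 = 219.5 kN/m.

219 kN/m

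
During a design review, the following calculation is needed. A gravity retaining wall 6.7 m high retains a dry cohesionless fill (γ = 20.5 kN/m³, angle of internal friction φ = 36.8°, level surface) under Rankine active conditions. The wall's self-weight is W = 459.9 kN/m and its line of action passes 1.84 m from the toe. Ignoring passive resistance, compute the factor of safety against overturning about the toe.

3.28

K_a = tan²(45° − 36.8°/2) = 0.2508.
P_a = ½K_aγH² = 0.5×0.2508×20.5×6.7² = 115.4 kN/m, acting at H/3 = 2.233 m above the base.
Overturning moment M_o = P_a × H/3 = 115.4 × 2.233 = 257.7.
Resisting moment M_r = W × 1.84 = 459.9 × 1.84 = 846.2.
FS_overturning = M_r/M_o = 846.2/257.7 = 3.284.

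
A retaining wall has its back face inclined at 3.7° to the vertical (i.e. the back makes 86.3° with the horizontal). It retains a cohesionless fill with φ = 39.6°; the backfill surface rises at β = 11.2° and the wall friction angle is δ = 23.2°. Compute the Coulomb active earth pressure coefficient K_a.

0.258

K_a = sin²(α+φ) / [sin²α · sin(α−δ) · (1 + √{sin(φ+δ)sin(φ−β) / (sin(α−δ)sin(α+β))})²].
With α = 86.3°, φ = 39.6°, δ = 23.2°, β = 11.2°: K_a = 0.2582.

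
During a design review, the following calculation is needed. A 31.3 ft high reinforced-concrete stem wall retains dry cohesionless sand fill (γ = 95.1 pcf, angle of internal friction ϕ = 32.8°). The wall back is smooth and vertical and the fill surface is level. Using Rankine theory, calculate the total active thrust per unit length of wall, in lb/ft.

13800 lb/ft

K_a = tan²(45° − φ/2) = 0.2973.
P_a = ½ K_a γ H² = 0.5 × 0.2973 × 95.1 × 31.3² = 13850 lb/ft.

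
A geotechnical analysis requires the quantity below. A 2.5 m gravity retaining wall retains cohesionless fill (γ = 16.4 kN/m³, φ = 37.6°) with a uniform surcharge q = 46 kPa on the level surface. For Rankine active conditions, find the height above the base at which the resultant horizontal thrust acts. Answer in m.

1.12 m

K_a = 0.2421.
Triangular part P₁ = ½K_aγH² = 12.41 at H/3 = 0.8333 m; rectangular part P₂ = K_a q H = 27.84 at H/2 = 1.250 m.
ȳ = (P₁·0.8333 + P₂·1.250)/(P₁+P₂) = 1.122 m.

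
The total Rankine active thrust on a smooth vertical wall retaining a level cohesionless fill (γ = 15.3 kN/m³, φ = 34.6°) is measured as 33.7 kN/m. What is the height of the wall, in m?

4.00 m

K_a = 0.2756. P_a = ½ K_a γ H² ⇒ H = √(2P_a/(K_a γ)).
H = √(2×33.7/(0.2756×15.3)) = 3.998 m.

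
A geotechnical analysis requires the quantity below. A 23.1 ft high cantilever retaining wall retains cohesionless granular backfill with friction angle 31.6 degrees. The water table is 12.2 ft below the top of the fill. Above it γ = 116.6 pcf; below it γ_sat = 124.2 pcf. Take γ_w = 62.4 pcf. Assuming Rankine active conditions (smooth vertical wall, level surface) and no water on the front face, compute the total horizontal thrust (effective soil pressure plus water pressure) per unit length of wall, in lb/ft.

K_a = tan²(45° − φ/2) = 0.3123.
γ' = 124.2 − 62.4 = 61.80 pcf. Depth below WT = 10.9 ft.
σ'_h at WT = K_a γ d_w = 444.3 psf; at base = 444.3 + K_a γ' × 10.9 = 654.7 psf.
P₁ (0–12.2 ft) = ½×444.3×12.2 = 2710. P₂ (12.2–23.1 ft) = ½(444.3+654.7)×10.9 = 5990.
P_w = ½ γ_w h₂² = 0.5×62.4×10.9² = 3707. Total = 2710+5990+3707 = 12410 lb/ft.

12400 lb/ft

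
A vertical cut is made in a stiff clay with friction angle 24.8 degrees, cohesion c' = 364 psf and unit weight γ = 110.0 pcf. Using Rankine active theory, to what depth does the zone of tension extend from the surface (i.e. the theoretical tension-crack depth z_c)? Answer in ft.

10.3 ft

K_a = tan²(45° − 24.8°/2) = 0.4090; √K_a = 0.6395.
The active pressure is zero where K_a γ z = 2c√K_a, so z_c = 2c/(γ√K_a) = 2×364/(110.0×0.6395) = 10.35 ft.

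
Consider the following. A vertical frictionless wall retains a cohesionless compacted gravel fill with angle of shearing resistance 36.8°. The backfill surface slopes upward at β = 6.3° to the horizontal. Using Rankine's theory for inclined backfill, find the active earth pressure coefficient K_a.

0.254

K_a = cos β · (cos β − √(cos²β − cos²φ)) / (cos β + √(cos²β − cos²φ)).
cos β = 0.9940, cos φ = 0.8007, √(cos²β − cos²φ) = 0.5889.
K_a = 0.9940 × (0.9940 − 0.5889)/(0.9940 + 0.5889) = 0.2544.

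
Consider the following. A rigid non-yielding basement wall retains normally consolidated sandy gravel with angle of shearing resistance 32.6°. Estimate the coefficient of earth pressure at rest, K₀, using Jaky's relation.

K₀ = 1 − sin φ' = 1 − sin 32.6° = 0.4612.

0.461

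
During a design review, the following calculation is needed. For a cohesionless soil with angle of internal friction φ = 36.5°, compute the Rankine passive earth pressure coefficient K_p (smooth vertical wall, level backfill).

3.94

K_p = (1 + sin φ)/(1 − sin φ) = tan²(45° + 36.5°/2) = 3.936.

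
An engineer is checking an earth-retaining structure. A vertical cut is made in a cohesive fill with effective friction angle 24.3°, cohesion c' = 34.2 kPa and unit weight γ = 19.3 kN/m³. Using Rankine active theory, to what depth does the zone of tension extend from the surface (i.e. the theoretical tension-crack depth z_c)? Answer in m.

5.49 m

K_a = tan²(45° − 24.3°/2) = 0.4169; √K_a = 0.6457.
The active pressure is zero where K_a γ z = 2c√K_a, so z_c = 2c/(γ√K_a) = 2×34.2/(19.3×0.6457) = 5.489 m.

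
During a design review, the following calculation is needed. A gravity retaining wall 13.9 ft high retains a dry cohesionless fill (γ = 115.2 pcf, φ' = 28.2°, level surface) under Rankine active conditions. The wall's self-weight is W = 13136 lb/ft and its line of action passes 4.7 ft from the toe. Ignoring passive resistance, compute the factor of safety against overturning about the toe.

K_a = tan²(45° − 28.2°/2) = 0.3582.
P_a = ½K_aγH² = 0.5×0.3582×115.2×13.9² = 3986 lb/ft, acting at H/3 = 4.633 ft above the base.
Overturning moment M_o = P_a × H/3 = 3986 × 4.633 = 18470.
Resisting moment M_r = W × 4.7 = 13136 × 4.7 = 61740.
FS_overturning = M_r/M_o = 61740/18470 = 3.343.

3.34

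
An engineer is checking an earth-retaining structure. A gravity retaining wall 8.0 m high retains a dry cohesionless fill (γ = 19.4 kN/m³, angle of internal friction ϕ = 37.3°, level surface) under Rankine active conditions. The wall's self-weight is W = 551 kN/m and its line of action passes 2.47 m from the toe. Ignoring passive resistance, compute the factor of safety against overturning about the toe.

K_a = tan²(45° − 37.3°/2) = 0.2453.
P_a = ½K_aγH² = 0.5×0.2453×19.4×8.0² = 152.3 kN/m, acting at H/3 = 2.667 m above the base.
Overturning moment M_o = P_a × H/3 = 152.3 × 2.667 = 406.2.
Resisting moment M_r = W × 2.47 = 551 × 2.47 = 1361.
FS_overturning = M_r/M_o = 1361/406.2 = 3.351.

3.35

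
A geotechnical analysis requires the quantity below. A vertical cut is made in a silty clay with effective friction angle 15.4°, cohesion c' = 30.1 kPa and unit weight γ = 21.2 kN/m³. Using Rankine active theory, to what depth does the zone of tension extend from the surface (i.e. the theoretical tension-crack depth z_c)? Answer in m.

3.73 m

K_a = tan²(45° − 15.4°/2) = 0.5803; √K_a = 0.7618.
The active pressure is zero where K_a γ z = 2c√K_a, so z_c = 2c/(γ√K_a) = 2×30.1/(21.2×0.7618) = 3.728 m.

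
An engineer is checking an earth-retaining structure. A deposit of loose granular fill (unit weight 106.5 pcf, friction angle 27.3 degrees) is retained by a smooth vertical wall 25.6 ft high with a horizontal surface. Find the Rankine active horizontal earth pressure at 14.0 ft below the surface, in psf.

K_a = (1 − sin φ)/(1 + sin φ) = 0.3711.
σ_h = K_a γ z = 0.3711 × 106.5 × 14.0 = 553.4 psf.

553 psf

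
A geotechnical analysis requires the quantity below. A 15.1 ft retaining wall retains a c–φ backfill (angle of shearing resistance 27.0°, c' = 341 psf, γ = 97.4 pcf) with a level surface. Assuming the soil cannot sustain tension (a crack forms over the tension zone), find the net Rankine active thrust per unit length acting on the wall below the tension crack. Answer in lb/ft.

247 lb/ft

K_a = 0.3755; √K_a = 0.6128.
Tension-crack depth z_c = 2c/(γ√K_a) = 2×341/(97.4×0.6128) = 11.43 ft.
σ_a at base = K_a γ H − 2c√K_a = 0.3755×97.4×15.1 − 2×341×0.6128 = 134.4 psf.
P_a = ½ × 134.4 × (H − z_c) = 0.5×134.4×3.674 = 246.8 lb/ft.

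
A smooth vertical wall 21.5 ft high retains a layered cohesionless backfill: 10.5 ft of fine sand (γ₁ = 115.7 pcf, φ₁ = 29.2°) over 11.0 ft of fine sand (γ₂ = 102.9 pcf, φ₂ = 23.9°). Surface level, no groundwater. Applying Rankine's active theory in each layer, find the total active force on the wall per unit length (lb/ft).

10500 lb/ft

K_a1 = tan²(45°−29.2°/2) = 0.3442; K_a2 = tan²(45°−23.9°/2) = 0.4233.
Layer 1: σ at base = K_a1 γ₁ h₁ = 418.2 psf; P₁ = ½×418.2×10.5 = 2195.
Layer 2: σ_v at top = γ₁h₁ = 1215; σ_h top = K_a2×1215 = 514.3; σ_h base = K_a2×(1215+102.9×11.0) = 993.5.
P₂ = ½(514.3+993.5)×11.0 = 8293. Total P_a = 2195+8293 = 10490 lb/ft.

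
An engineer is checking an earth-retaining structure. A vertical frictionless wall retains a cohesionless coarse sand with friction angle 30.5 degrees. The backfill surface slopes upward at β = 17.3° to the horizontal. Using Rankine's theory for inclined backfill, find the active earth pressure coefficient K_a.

0.380

K_a = cos β · (cos β − √(cos²β − cos²φ)) / (cos β + √(cos²β − cos²φ)).
cos β = 0.9548, cos φ = 0.8616, √(cos²β − cos²φ) = 0.4113.
K_a = 0.9548 × (0.9548 − 0.4113)/(0.9548 + 0.4113) = 0.3798.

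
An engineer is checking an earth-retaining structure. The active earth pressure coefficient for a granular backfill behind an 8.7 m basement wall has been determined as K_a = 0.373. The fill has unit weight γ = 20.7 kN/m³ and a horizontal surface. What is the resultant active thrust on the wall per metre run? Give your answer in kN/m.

P = ½ K_a γ H² = 0.5 × 0.373 × 20.7 × 8.7² = 292.2 kN/m.

292 kN/m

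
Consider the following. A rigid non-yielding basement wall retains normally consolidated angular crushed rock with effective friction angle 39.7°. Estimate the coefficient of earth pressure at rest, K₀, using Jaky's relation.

0.361

K₀ = 1 − sin φ' = 1 − sin 39.7° = 0.3612.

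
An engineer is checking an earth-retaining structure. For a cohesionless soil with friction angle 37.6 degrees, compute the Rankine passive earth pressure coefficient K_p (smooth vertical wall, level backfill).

K_p = (1 + sin φ)/(1 − sin φ) = tan²(45° + 37.6°/2) = 4.130.

4.13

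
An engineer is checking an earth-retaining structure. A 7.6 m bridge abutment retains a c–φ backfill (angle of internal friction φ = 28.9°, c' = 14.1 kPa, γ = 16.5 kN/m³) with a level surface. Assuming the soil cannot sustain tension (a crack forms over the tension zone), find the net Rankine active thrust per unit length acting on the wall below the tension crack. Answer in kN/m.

63.6 kN/m

K_a = 0.3484; √K_a = 0.5902.
Tension-crack depth z_c = 2c/(γ√K_a) = 2×14.1/(16.5×0.5902) = 2.896 m.
σ_a at base = K_a γ H − 2c√K_a = 0.3484×16.5×7.6 − 2×14.1×0.5902 = 27.04 kPa.
P_a = ½ × 27.04 × (H − z_c) = 0.5×27.04×4.704 = 63.60 kN/m.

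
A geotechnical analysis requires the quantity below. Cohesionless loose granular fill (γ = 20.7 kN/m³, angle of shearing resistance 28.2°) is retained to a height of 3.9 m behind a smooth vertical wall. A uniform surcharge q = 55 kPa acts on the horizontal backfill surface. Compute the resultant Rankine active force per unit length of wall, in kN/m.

133 kN/m

K_a = tan²(45° − φ/2) = 0.3582.
Soil triangle: ½ K_a γ H² = 0.5×0.3582×20.7×3.9² = 56.39 kN/m.
Surcharge rectangle: K_a q H = 0.3582×55×3.9 = 76.83 kN/m.
Total = 56.39 + 76.83 = 133.2 kN/m.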